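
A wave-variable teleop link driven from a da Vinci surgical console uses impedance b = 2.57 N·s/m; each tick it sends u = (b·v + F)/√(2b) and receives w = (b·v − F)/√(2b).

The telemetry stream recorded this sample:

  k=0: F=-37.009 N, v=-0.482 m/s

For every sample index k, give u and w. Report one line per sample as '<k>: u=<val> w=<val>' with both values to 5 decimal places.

0: u=-16.87035 w=15.77759

k=0: b·v=2.57×(-0.482)=-1.23874; √(2b)=2.26716; u=(-1.23874+(-37.009))/2.26716=-16.87035, w=(-1.23874−(-37.009))/2.26716=15.77759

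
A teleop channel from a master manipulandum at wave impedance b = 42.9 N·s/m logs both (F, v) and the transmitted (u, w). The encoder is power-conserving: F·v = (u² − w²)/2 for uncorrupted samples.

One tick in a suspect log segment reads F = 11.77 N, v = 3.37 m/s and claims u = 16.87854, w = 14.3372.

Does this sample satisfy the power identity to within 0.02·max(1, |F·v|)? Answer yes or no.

F·v = 11.77×3.37 = 39.66490 W.
(u² − w²)/2 = (284.88511 − 205.55530)/2 = 39.66490 W.
|Δ| = 0.00000;  2% of max(1, |F·v|) = 0.79330.

yes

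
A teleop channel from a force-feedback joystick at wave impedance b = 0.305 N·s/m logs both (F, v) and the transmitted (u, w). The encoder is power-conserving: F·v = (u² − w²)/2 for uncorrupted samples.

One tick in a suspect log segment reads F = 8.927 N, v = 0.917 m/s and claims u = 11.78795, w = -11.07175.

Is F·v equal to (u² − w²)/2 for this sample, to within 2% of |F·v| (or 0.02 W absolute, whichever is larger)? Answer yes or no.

yes

F·v = 8.927×0.917 = 8.18606 W.
(u² − w²)/2 = (138.95577 − 122.58365)/2 = 8.18606 W.
|Δ| = 0.00000;  2% of max(1, |F·v|) = 0.16372.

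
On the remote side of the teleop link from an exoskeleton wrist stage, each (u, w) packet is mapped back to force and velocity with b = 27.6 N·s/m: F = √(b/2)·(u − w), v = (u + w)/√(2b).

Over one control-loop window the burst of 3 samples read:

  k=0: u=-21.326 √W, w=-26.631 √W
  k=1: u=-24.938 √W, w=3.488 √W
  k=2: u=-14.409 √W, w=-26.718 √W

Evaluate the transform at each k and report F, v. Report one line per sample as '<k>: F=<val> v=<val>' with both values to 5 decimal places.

k=0: u−w=5.30500, u+w=-47.95700; √(b/2)=3.71484, √(2b)=7.42967; F=3.71484×5.305=19.70720, v=-47.95700/7.42967=-6.45480
k=1: u−w=-28.42600, u+w=-21.45000; √(b/2)=3.71484, √(2b)=7.42967; F=3.71484×(-28.426)=-105.59790, v=-21.45000/7.42967=-2.88707
k=2: u−w=12.30900, u+w=-41.12700; √(b/2)=3.71484, √(2b)=7.42967; F=3.71484×12.309=45.72591, v=-41.12700/7.42967=-5.53551

0: F=19.70720 v=-6.45480
1: F=-105.59790 v=-2.88707
2: F=45.72591 v=-5.53551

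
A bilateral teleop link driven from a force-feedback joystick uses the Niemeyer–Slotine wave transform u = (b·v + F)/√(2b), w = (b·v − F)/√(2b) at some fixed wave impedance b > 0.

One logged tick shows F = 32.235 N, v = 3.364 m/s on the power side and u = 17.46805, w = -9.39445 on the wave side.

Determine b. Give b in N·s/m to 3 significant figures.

b = 2.88 N·s/m

u + w = 8.073600;  u + w = √(2b)·v, so √(2b) = 8.073600/3.364 = 2.400000.
b = (√(2b))²/2 = 5.760000/2 = 2.880000.
(Check via u − w = 2F/√(2b): u − w = 26.862500, 2F/√(2b) = 26.862500.)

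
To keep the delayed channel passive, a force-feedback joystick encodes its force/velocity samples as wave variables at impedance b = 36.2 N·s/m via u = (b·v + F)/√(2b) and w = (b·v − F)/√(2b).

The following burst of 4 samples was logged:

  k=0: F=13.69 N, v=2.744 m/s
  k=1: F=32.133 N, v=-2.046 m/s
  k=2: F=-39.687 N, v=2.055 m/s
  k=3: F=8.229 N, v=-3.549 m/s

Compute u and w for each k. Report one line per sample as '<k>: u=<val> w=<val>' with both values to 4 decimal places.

0: u=13.2830 w=10.0652
1: u=-4.9281 w=-12.4810
2: u=4.0786 w=13.4070
3: u=-14.1318 w=-16.0660

k=0: b·v=36.2×2.744=99.3328; √(2b)=8.5088; u=(99.3328+13.69)/8.5088=13.2830, w=(99.3328−13.69)/8.5088=10.0652
k=1: b·v=36.2×(-2.046)=-74.0652; √(2b)=8.5088; u=(-74.0652+32.133)/8.5088=-4.9281, w=(-74.0652−32.133)/8.5088=-12.4810
k=2: b·v=36.2×2.055=74.3910; √(2b)=8.5088; u=(74.3910+(-39.687))/8.5088=4.0786, w=(74.3910−(-39.687))/8.5088=13.4070
k=3: b·v=36.2×(-3.549)=-128.4738; √(2b)=8.5088; u=(-128.4738+8.229)/8.5088=-14.1318, w=(-128.4738−8.229)/8.5088=-16.0660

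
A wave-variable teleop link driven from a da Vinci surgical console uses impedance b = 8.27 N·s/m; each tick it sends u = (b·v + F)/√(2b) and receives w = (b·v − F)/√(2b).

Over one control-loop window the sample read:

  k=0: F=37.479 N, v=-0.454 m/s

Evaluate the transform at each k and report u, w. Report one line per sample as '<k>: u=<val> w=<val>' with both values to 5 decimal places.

k=0: b·v=8.27×(-0.454)=-3.75458; √(2b)=4.06694; u=(-3.75458+37.479)/4.06694=8.29233, w=(-3.75458−37.479)/4.06694=-10.13872

0: u=8.29233 w=-10.13872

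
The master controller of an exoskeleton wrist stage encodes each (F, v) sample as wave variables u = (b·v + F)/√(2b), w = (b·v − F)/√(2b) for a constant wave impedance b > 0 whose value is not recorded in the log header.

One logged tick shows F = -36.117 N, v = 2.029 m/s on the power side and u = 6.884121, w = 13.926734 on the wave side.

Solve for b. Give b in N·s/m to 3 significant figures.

b = 52.6 N·s/m

u + w = 20.810855;  u + w = √(2b)·v, so √(2b) = 20.810855/2.029 = 10.256705.
b = (√(2b))²/2 = 105.200003/2 = 52.600002.
(Check via u − w = 2F/√(2b): u − w = -7.042613, 2F/√(2b) = -7.042612.)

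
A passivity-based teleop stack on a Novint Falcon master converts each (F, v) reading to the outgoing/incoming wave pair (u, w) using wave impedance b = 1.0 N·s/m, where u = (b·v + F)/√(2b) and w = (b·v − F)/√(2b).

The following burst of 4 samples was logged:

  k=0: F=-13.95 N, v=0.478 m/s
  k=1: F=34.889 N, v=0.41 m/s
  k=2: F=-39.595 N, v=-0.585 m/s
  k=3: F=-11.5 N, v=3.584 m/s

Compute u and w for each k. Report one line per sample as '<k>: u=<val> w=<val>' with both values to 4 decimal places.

k=0: b·v=1.0×0.478=0.4780; √(2b)=1.4142; u=(0.4780+(-13.95))/1.4142=-9.5261, w=(0.4780−(-13.95))/1.4142=10.2021
k=1: b·v=1.0×0.41=0.4100; √(2b)=1.4142; u=(0.4100+34.889)/1.4142=24.9602, w=(0.4100−34.889)/1.4142=-24.3803
k=2: b·v=1.0×(-0.585)=-0.5850; √(2b)=1.4142; u=(-0.5850+(-39.595))/1.4142=-28.4116, w=(-0.5850−(-39.595))/1.4142=27.5842
k=3: b·v=1.0×3.584=3.5840; √(2b)=1.4142; u=(3.5840+(-11.5))/1.4142=-5.5975, w=(3.5840−(-11.5))/1.4142=10.6660

0: u=-9.5261 w=10.2021
1: u=24.9602 w=-24.3803
2: u=-28.4116 w=27.5842
3: u=-5.5975 w=10.6660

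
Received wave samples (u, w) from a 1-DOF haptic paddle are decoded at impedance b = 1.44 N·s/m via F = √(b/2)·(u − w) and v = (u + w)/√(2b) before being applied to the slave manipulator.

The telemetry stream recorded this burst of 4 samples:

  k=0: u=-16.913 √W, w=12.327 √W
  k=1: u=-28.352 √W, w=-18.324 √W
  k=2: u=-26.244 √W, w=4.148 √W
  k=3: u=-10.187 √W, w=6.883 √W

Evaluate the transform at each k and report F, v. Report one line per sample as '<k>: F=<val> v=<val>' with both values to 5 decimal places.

0: F=-24.81096 v=-2.70233
1: F=-8.50904 v=-27.50410
2: F=-25.78847 v=-13.02019
3: F=-14.48438 v=-1.94690

k=0: u−w=-29.24000, u+w=-4.58600; √(b/2)=0.84853, √(2b)=1.69706; F=0.84853×(-29.24)=-24.81096, v=-4.58600/1.69706=-2.70233
k=1: u−w=-10.02800, u+w=-46.67600; √(b/2)=0.84853, √(2b)=1.69706; F=0.84853×(-10.028)=-8.50904, v=-46.67600/1.69706=-27.50410
k=2: u−w=-30.39200, u+w=-22.09600; √(b/2)=0.84853, √(2b)=1.69706; F=0.84853×(-30.392)=-25.78847, v=-22.09600/1.69706=-13.02019
k=3: u−w=-17.07000, u+w=-3.30400; √(b/2)=0.84853, √(2b)=1.69706; F=0.84853×(-17.07)=-14.48438, v=-3.30400/1.69706=-1.94690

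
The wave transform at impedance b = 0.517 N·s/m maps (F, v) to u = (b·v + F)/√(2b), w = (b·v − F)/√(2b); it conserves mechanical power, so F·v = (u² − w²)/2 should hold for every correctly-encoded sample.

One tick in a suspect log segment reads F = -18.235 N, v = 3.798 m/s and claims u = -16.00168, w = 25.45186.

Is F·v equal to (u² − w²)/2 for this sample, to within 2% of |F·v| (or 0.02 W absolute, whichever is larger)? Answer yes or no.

no

F·v = (-18.235)×3.798 = -69.25653 W.
(u² − w²)/2 = (256.05376 − 647.79718)/2 = -195.87171 W.
|Δ| = 126.61518;  2% of max(1, |F·v|) = 1.38513.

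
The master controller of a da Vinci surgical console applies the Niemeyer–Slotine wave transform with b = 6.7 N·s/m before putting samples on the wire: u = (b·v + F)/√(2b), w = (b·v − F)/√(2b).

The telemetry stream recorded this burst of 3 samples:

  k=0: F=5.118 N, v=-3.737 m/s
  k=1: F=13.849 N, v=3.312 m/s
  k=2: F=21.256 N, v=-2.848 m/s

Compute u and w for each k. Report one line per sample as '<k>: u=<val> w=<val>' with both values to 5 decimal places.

0: u=-5.44170 w=-8.23796
1: u=9.84521 w=2.27870
2: u=0.59400 w=-11.01939

k=0: b·v=6.7×(-3.737)=-25.03790; √(2b)=3.66060; u=(-25.03790+5.118)/3.66060=-5.44170, w=(-25.03790−5.118)/3.66060=-8.23796
k=1: b·v=6.7×3.312=22.19040; √(2b)=3.66060; u=(22.19040+13.849)/3.66060=9.84521, w=(22.19040−13.849)/3.66060=2.27870
k=2: b·v=6.7×(-2.848)=-19.08160; √(2b)=3.66060; u=(-19.08160+21.256)/3.66060=0.59400, w=(-19.08160−21.256)/3.66060=-11.01939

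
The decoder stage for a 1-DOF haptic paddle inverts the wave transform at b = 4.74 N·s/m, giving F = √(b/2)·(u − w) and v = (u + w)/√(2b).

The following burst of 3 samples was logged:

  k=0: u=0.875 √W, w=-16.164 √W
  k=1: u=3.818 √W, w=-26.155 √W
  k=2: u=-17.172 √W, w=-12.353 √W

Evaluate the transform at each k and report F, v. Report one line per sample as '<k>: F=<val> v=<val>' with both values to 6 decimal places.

0: F=26.231207 v=-4.965636
1: F=46.142847 v=-7.254720
2: F=-7.418756 v=-9.589274

k=0: u−w=17.039000, u+w=-15.289000; √(b/2)=1.539480, √(2b)=3.078961; F=1.539480×17.039=26.231207, v=-15.289000/3.078961=-4.965636
k=1: u−w=29.973000, u+w=-22.337000; √(b/2)=1.539480, √(2b)=3.078961; F=1.539480×29.973=46.142847, v=-22.337000/3.078961=-7.254720
k=2: u−w=-4.819000, u+w=-29.525000; √(b/2)=1.539480, √(2b)=3.078961; F=1.539480×(-4.819)=-7.418756, v=-29.525000/3.078961=-9.589274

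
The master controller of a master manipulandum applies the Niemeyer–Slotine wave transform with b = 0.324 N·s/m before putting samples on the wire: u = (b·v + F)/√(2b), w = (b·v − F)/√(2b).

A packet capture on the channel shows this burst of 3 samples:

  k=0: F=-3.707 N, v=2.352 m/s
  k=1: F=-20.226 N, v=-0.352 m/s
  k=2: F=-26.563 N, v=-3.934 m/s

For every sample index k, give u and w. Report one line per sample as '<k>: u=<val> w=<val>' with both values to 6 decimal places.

k=0: b·v=0.324×2.352=0.762048; √(2b)=0.804984; u=(0.762048+(-3.707))/0.804984=-3.658396, w=(0.762048−(-3.707))/0.804984=5.551720
k=1: b·v=0.324×(-0.352)=-0.114048; √(2b)=0.804984; u=(-0.114048+(-20.226))/0.804984=-25.267628, w=(-0.114048−(-20.226))/0.804984=24.984273
k=2: b·v=0.324×(-3.934)=-1.274616; √(2b)=0.804984; u=(-1.274616+(-26.563))/0.804984=-34.581557, w=(-1.274616−(-26.563))/0.804984=31.414748

0: u=-3.658396 w=5.551720
1: u=-25.267628 w=24.984273
2: u=-34.581557 w=31.414748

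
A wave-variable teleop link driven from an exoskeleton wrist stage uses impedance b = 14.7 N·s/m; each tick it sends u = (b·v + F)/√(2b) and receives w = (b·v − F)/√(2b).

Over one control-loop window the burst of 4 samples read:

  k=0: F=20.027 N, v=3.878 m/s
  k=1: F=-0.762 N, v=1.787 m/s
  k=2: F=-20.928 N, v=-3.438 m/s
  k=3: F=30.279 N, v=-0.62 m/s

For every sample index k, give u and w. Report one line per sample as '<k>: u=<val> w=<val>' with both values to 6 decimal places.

0: u=14.207136 w=6.820065
1: u=4.704181 w=4.985249
2: u=-13.180426 w=-5.461017
3: u=3.903414 w=-7.265163

k=0: b·v=14.7×3.878=57.006600; √(2b)=5.422177; u=(57.006600+20.027)/5.422177=14.207136, w=(57.006600−20.027)/5.422177=6.820065
k=1: b·v=14.7×1.787=26.268900; √(2b)=5.422177; u=(26.268900+(-0.762))/5.422177=4.704181, w=(26.268900−(-0.762))/5.422177=4.985249
k=2: b·v=14.7×(-3.438)=-50.538600; √(2b)=5.422177; u=(-50.538600+(-20.928))/5.422177=-13.180426, w=(-50.538600−(-20.928))/5.422177=-5.461017
k=3: b·v=14.7×(-0.62)=-9.114000; √(2b)=5.422177; u=(-9.114000+30.279)/5.422177=3.903414, w=(-9.114000−30.279)/5.422177=-7.265163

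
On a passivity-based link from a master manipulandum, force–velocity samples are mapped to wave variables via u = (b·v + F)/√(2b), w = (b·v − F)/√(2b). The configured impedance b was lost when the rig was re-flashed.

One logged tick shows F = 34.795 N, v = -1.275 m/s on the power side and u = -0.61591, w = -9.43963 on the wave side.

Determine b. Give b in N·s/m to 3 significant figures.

u + w = -10.0555;  u + w = √(2b)·v, so √(2b) = -10.0555/(-1.275) = 7.8867.
b = (√(2b))²/2 = 62.2000/2 = 31.1000.
(Check via u − w = 2F/√(2b): u − w = 8.8237, 2F/√(2b) = 8.8237.)

b = 31.1 N·s/m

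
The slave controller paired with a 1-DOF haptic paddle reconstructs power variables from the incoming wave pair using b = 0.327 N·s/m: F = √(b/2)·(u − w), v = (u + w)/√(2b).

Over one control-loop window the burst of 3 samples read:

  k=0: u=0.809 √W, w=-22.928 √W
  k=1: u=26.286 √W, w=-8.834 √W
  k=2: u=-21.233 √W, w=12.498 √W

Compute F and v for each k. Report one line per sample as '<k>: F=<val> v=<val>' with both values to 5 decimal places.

0: F=9.59809 v=-27.35121
1: F=14.20082 v=21.58024
2: F=-13.63917 v=-10.80125

k=0: u−w=23.73700, u+w=-22.11900; √(b/2)=0.40435, √(2b)=0.80870; F=0.40435×23.737=9.59809, v=-22.11900/0.80870=-27.35121
k=1: u−w=35.12000, u+w=17.45200; √(b/2)=0.40435, √(2b)=0.80870; F=0.40435×35.12=14.20082, v=17.45200/0.80870=21.58024
k=2: u−w=-33.73100, u+w=-8.73500; √(b/2)=0.40435, √(2b)=0.80870; F=0.40435×(-33.731)=-13.63917, v=-8.73500/0.80870=-10.80125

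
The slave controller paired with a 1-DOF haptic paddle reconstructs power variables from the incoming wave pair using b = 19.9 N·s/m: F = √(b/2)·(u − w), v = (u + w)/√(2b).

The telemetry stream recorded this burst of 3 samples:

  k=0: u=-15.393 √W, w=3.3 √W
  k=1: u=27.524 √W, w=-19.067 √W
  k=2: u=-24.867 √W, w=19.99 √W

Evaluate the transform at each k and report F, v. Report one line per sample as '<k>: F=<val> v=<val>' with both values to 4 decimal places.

0: F=-58.9645 v=-1.9169
1: F=146.9649 v=1.3405
2: F=-141.4952 v=-0.7731

k=0: u−w=-18.6930, u+w=-12.0930; √(b/2)=3.1544, √(2b)=6.3087; F=3.1544×(-18.693)=-58.9645, v=-12.0930/6.3087=-1.9169
k=1: u−w=46.5910, u+w=8.4570; √(b/2)=3.1544, √(2b)=6.3087; F=3.1544×46.591=146.9649, v=8.4570/6.3087=1.3405
k=2: u−w=-44.8570, u+w=-4.8770; √(b/2)=3.1544, √(2b)=6.3087; F=3.1544×(-44.857)=-141.4952, v=-4.8770/6.3087=-0.7731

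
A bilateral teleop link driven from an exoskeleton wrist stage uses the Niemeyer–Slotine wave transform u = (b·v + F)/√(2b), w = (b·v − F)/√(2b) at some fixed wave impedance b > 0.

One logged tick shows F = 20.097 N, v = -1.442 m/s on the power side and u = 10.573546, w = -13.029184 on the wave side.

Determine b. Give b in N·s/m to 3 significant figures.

u + w = -2.455638;  u + w = √(2b)·v, so √(2b) = -2.455638/(-1.442) = 1.702939.
b = (√(2b))²/2 = 2.900001/2 = 1.450001.
(Check via u − w = 2F/√(2b): u − w = 23.602730, 2F/√(2b) = 23.602725.)

b = 1.45 N·s/m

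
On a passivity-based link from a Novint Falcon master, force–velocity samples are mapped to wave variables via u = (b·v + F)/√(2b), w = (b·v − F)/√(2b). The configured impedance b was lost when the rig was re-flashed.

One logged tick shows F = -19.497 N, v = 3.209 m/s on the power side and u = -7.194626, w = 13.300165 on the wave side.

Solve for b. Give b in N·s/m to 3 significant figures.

u + w = 6.105539;  u + w = √(2b)·v, so √(2b) = 6.105539/3.209 = 1.902630.
b = (√(2b))²/2 = 3.620000/2 = 1.810000.
(Check via u − w = 2F/√(2b): u − w = -20.494791, 2F/√(2b) = -20.494791.)

b = 1.81 N·s/m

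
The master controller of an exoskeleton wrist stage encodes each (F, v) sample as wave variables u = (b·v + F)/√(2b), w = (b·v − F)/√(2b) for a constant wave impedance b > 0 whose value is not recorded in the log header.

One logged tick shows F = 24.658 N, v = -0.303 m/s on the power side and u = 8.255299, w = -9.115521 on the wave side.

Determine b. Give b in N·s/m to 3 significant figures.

u + w = -0.860222;  u + w = √(2b)·v, so √(2b) = -0.860222/(-0.303) = 2.839017.
b = (√(2b))²/2 = 8.060015/2 = 4.030007.
(Check via u − w = 2F/√(2b): u − w = 17.370820, 2F/√(2b) = 17.370804.)

b = 4.03 N·s/m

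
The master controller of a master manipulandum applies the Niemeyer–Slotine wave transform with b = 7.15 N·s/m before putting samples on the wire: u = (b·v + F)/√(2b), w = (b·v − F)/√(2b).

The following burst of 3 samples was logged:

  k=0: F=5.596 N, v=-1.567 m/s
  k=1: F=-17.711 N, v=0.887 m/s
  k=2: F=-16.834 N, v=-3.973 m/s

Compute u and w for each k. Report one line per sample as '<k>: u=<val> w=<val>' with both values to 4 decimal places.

0: u=-1.4830 w=-4.4427
1: u=-3.0064 w=6.3607
2: u=-11.9636 w=-3.0604

k=0: b·v=7.15×(-1.567)=-11.2041; √(2b)=3.7815; u=(-11.2041+5.596)/3.7815=-1.4830, w=(-11.2041−5.596)/3.7815=-4.4427
k=1: b·v=7.15×0.887=6.3421; √(2b)=3.7815; u=(6.3421+(-17.711))/3.7815=-3.0064, w=(6.3421−(-17.711))/3.7815=6.3607
k=2: b·v=7.15×(-3.973)=-28.4070; √(2b)=3.7815; u=(-28.4070+(-16.834))/3.7815=-11.9636, w=(-28.4070−(-16.834))/3.7815=-3.0604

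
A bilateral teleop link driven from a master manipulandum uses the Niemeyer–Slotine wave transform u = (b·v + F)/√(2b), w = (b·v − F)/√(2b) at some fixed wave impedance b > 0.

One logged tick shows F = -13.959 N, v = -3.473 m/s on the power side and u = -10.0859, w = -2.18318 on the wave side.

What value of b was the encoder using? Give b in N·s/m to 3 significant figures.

b = 6.24 N·s/m

u + w = -12.26908;  u + w = √(2b)·v, so √(2b) = -12.26908/(-3.473) = 3.53270.
b = (√(2b))²/2 = 12.48000/2 = 6.24000.
(Check via u − w = 2F/√(2b): u − w = -7.90272, 2F/√(2b) = -7.90273.)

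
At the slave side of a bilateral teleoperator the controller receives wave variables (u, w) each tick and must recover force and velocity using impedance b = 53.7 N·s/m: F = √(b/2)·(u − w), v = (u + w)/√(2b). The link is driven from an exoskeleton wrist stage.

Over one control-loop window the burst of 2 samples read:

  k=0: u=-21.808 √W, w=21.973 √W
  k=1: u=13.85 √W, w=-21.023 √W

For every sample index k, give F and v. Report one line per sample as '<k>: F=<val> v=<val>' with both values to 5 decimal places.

k=0: u−w=-43.78100, u+w=0.16500; √(b/2)=5.18170, √(2b)=10.36340; F=5.18170×(-43.781)=-226.85994, v=0.16500/10.36340=0.01592
k=1: u−w=34.87300, u+w=-7.17300; √(b/2)=5.18170, √(2b)=10.36340; F=5.18170×34.873=180.70137, v=-7.17300/10.36340=-0.69215

0: F=-226.85994 v=0.01592
1: F=180.70137 v=-0.69215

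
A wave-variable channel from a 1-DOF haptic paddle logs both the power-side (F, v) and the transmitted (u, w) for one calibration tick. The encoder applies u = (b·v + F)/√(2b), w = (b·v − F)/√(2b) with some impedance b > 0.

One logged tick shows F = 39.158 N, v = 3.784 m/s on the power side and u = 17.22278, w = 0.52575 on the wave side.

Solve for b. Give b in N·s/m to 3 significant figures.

b = 11 N·s/m

u + w = 17.7485;  u + w = √(2b)·v, so √(2b) = 17.7485/3.784 = 4.6904.
b = (√(2b))²/2 = 22.0000/2 = 11.0000.
(Check via u − w = 2F/√(2b): u − w = 16.6970, 2F/√(2b) = 16.6970.)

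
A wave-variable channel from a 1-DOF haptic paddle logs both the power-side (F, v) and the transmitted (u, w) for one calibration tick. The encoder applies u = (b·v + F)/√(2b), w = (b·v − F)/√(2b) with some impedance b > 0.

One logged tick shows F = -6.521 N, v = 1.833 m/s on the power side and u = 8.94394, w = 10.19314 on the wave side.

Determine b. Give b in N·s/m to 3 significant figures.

u + w = 19.1371;  u + w = √(2b)·v, so √(2b) = 19.1371/1.833 = 10.4403.
b = (√(2b))²/2 = 109.0000/2 = 54.5000.
(Check via u − w = 2F/√(2b): u − w = -1.2492, 2F/√(2b) = -1.2492.)

b = 54.5 N·s/m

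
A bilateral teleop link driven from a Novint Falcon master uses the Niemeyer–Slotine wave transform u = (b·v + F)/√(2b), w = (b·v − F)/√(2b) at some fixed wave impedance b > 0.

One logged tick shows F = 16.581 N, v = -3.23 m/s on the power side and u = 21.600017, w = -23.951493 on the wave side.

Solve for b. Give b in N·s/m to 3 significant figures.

u + w = -2.351476;  u + w = √(2b)·v, so √(2b) = -2.351476/(-3.23) = 0.728011.
b = (√(2b))²/2 = 0.530000/2 = 0.265000.
(Check via u − w = 2F/√(2b): u − w = 45.551510, 2F/√(2b) = 45.551500.)

b = 0.265 N·s/m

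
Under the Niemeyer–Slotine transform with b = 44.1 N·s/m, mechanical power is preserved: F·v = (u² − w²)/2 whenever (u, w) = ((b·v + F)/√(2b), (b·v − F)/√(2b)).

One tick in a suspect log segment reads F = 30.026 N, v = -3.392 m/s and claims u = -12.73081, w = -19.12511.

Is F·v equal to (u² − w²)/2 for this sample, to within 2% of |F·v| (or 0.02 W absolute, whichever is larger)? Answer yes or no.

yes

F·v = 30.026×(-3.392) = -101.84819 W.
(u² − w²)/2 = (162.07352 − 365.76983)/2 = -101.84815 W.
|Δ| = 0.00004;  2% of max(1, |F·v|) = 2.03696.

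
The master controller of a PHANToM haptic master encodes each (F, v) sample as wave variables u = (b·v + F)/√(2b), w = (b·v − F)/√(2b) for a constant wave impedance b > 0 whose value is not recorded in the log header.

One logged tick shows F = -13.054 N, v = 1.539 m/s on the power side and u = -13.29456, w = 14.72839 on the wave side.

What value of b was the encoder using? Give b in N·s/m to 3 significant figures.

b = 0.434 N·s/m

u + w = 1.4338;  u + w = √(2b)·v, so √(2b) = 1.4338/1.539 = 0.9317.
b = (√(2b))²/2 = 0.8680/2 = 0.4340.
(Check via u − w = 2F/√(2b): u − w = -28.0230, 2F/√(2b) = -28.0230.)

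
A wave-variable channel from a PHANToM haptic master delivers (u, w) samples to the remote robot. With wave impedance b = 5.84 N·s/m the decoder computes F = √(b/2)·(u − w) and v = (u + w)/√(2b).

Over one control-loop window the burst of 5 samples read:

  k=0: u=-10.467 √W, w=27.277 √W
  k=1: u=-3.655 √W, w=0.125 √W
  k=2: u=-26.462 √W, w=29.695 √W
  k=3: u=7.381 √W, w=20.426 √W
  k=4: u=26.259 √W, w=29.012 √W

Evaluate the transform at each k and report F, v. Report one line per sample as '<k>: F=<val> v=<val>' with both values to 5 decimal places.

k=0: u−w=-37.74400, u+w=16.81000; √(b/2)=1.70880, √(2b)=3.41760; F=1.70880×(-37.744)=-64.49698, v=16.81000/3.41760=4.91865
k=1: u−w=-3.78000, u+w=-3.53000; √(b/2)=1.70880, √(2b)=3.41760; F=1.70880×(-3.78)=-6.45927, v=-3.53000/3.41760=-1.03289
k=2: u−w=-56.15700, u+w=3.23300; √(b/2)=1.70880, √(2b)=3.41760; F=1.70880×(-56.157)=-95.96112, v=3.23300/3.41760=0.94599
k=3: u−w=-13.04500, u+w=27.80700; √(b/2)=1.70880, √(2b)=3.41760; F=1.70880×(-13.045)=-22.29131, v=27.80700/3.41760=8.13641
k=4: u−w=-2.75300, u+w=55.27100; √(b/2)=1.70880, √(2b)=3.41760; F=1.70880×(-2.753)=-4.70433, v=55.27100/3.41760=16.17245

0: F=-64.49698 v=4.91865
1: F=-6.45927 v=-1.03289
2: F=-95.96112 v=0.94599
3: F=-22.29131 v=8.13641
4: F=-4.70433 v=16.17245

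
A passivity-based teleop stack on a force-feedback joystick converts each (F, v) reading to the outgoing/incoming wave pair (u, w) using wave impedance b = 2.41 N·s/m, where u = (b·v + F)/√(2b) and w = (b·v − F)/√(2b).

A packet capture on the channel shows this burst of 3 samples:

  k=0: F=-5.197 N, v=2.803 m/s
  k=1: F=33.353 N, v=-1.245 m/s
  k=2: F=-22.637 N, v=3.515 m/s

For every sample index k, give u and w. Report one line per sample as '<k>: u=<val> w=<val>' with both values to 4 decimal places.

0: u=0.7098 w=5.4441
1: u=13.8252 w=-16.5585
2: u=-6.4524 w=14.1694

k=0: b·v=2.41×2.803=6.7552; √(2b)=2.1954; u=(6.7552+(-5.197))/2.1954=0.7098, w=(6.7552−(-5.197))/2.1954=5.4441
k=1: b·v=2.41×(-1.245)=-3.0005; √(2b)=2.1954; u=(-3.0005+33.353)/2.1954=13.8252, w=(-3.0005−33.353)/2.1954=-16.5585
k=2: b·v=2.41×3.515=8.4712; √(2b)=2.1954; u=(8.4712+(-22.637))/2.1954=-6.4524, w=(8.4712−(-22.637))/2.1954=14.1694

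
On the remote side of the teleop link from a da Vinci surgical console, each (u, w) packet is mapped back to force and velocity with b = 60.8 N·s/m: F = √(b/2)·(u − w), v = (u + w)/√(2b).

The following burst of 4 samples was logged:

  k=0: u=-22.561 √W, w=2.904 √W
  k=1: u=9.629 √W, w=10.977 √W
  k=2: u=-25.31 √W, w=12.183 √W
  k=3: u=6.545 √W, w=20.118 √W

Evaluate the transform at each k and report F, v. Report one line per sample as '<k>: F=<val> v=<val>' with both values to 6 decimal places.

0: F=-140.404321 v=-1.782586
1: F=-7.432359 v=1.868645
2: F=-206.722136 v=-1.190416
3: F=-74.836357 v=2.417922

k=0: u−w=-25.465000, u+w=-19.657000; √(b/2)=5.513620, √(2b)=11.027239; F=5.513620×(-25.465)=-140.404321, v=-19.657000/11.027239=-1.782586
k=1: u−w=-1.348000, u+w=20.606000; √(b/2)=5.513620, √(2b)=11.027239; F=5.513620×(-1.348)=-7.432359, v=20.606000/11.027239=1.868645
k=2: u−w=-37.493000, u+w=-13.127000; √(b/2)=5.513620, √(2b)=11.027239; F=5.513620×(-37.493)=-206.722136, v=-13.127000/11.027239=-1.190416
k=3: u−w=-13.573000, u+w=26.663000; √(b/2)=5.513620, √(2b)=11.027239; F=5.513620×(-13.573)=-74.836357, v=26.663000/11.027239=2.417922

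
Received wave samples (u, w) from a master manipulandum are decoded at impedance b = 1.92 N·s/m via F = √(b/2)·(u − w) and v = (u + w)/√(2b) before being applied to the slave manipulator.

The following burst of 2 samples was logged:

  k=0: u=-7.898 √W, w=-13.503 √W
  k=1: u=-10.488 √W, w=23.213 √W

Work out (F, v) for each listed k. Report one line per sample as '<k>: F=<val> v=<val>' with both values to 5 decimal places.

k=0: u−w=5.60500, u+w=-21.40100; √(b/2)=0.97980, √(2b)=1.95959; F=0.97980×5.605=5.49176, v=-21.40100/1.95959=-10.92115
k=1: u−w=-33.70100, u+w=12.72500; √(b/2)=0.97980, √(2b)=1.95959; F=0.97980×(-33.701)=-33.02010, v=12.72500/1.95959=6.49370

0: F=5.49176 v=-10.92115
1: F=-33.02010 v=6.49370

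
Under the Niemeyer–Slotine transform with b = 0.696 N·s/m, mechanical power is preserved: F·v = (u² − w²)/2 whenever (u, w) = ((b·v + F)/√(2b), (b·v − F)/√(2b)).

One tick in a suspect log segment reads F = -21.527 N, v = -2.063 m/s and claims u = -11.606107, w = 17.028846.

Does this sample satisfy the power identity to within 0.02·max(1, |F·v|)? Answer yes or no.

F·v = (-21.527)×(-2.063) = 44.410201 W.
(u² − w²)/2 = (134.701720 − 289.981596)/2 = -77.639938 W.
|Δ| = 122.050139;  2% of max(1, |F·v|) = 0.888204.

no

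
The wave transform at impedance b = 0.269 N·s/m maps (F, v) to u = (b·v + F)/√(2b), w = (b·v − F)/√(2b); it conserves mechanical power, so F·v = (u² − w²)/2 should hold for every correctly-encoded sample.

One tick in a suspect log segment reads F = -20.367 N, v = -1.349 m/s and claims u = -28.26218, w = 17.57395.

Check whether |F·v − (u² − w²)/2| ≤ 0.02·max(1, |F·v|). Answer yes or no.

no

F·v = (-20.367)×(-1.349) = 27.47508 W.
(u² − w²)/2 = (798.75082 − 308.84372)/2 = 244.95355 W.
|Δ| = 217.47847;  2% of max(1, |F·v|) = 0.54950.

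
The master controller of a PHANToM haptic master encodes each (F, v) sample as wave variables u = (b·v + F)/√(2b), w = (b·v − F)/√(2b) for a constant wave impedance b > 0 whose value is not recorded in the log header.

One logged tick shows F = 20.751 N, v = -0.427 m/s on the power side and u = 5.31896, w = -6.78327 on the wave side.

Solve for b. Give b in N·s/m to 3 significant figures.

u + w = -1.4643;  u + w = √(2b)·v, so √(2b) = -1.4643/(-0.427) = 3.4293.
b = (√(2b))²/2 = 11.7601/2 = 5.8800.
(Check via u − w = 2F/√(2b): u − w = 12.1022, 2F/√(2b) = 12.1022.)

b = 5.88 N·s/m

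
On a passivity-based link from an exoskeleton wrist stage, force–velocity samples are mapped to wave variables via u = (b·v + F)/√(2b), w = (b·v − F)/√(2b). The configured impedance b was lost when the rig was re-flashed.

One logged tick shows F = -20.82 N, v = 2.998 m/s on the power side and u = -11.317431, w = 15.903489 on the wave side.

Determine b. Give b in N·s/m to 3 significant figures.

u + w = 4.586058;  u + w = √(2b)·v, so √(2b) = 4.586058/2.998 = 1.529706.
b = (√(2b))²/2 = 2.340000/2 = 1.170000.
(Check via u − w = 2F/√(2b): u − w = -27.220920, 2F/√(2b) = -27.220920.)

b = 1.17 N·s/m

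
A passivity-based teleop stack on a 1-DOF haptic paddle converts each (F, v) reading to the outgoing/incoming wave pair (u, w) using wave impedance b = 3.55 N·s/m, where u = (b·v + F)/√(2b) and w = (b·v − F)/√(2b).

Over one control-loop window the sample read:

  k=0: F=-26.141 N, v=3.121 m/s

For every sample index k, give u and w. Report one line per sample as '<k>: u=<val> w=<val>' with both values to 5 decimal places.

0: u=-5.65246 w=13.96862

k=0: b·v=3.55×3.121=11.07955; √(2b)=2.66458; u=(11.07955+(-26.141))/2.66458=-5.65246, w=(11.07955−(-26.141))/2.66458=13.96862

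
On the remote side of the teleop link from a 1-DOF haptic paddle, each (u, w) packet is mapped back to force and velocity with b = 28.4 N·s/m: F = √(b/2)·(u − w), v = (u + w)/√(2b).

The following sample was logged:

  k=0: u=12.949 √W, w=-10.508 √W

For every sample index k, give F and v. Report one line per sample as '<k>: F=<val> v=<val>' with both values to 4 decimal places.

k=0: u−w=23.4570, u+w=2.4410; √(b/2)=3.7683, √(2b)=7.5366; F=3.7683×23.457=88.3927, v=2.4410/7.5366=0.3239

0: F=88.3927 v=0.3239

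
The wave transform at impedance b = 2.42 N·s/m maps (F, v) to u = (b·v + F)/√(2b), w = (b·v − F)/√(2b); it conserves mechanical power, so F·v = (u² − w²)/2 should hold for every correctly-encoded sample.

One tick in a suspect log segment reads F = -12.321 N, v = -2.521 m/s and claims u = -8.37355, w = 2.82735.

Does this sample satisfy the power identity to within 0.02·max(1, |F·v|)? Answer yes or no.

F·v = (-12.321)×(-2.521) = 31.06124 W.
(u² − w²)/2 = (70.11634 − 7.99391)/2 = 31.06122 W.
|Δ| = 0.00003;  2% of max(1, |F·v|) = 0.62122.

yes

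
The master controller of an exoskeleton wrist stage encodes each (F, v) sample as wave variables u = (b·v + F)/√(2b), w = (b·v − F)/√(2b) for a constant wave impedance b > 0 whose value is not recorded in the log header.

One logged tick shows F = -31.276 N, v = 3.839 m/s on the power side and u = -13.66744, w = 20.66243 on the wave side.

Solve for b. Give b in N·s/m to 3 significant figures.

b = 1.66 N·s/m

u + w = 6.99499;  u + w = √(2b)·v, so √(2b) = 6.99499/3.839 = 1.82209.
b = (√(2b))²/2 = 3.32000/2 = 1.66000.
(Check via u − w = 2F/√(2b): u − w = -34.32987, 2F/√(2b) = -34.32987.)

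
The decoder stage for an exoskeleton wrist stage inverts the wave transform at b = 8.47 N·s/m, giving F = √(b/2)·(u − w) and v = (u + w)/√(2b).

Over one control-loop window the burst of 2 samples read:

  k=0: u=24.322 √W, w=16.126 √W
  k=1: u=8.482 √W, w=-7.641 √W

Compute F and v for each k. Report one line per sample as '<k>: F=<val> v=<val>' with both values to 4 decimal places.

k=0: u−w=8.1960, u+w=40.4480; √(b/2)=2.0579, √(2b)=4.1158; F=2.0579×8.196=16.8666, v=40.4480/4.1158=9.8274
k=1: u−w=16.1230, u+w=0.8410; √(b/2)=2.0579, √(2b)=4.1158; F=2.0579×16.123=33.1797, v=0.8410/4.1158=0.2043

0: F=16.8666 v=9.8274
1: F=33.1797 v=0.2043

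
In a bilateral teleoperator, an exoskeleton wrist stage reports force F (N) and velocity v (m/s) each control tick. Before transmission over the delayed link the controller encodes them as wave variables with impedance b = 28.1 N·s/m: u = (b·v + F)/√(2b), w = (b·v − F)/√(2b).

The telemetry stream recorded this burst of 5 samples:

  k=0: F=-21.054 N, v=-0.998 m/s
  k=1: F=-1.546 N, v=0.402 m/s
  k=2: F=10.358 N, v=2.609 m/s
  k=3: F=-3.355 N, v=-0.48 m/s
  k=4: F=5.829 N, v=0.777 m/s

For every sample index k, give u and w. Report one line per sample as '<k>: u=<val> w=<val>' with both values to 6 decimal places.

k=0: b·v=28.1×(-0.998)=-28.043800; √(2b)=7.496666; u=(-28.043800+(-21.054))/7.496666=-6.549285, w=(-28.043800−(-21.054))/7.496666=-0.932388
k=1: b·v=28.1×0.402=11.296200; √(2b)=7.496666; u=(11.296200+(-1.546))/7.496666=1.300605, w=(11.296200−(-1.546))/7.496666=1.713055
k=2: b·v=28.1×2.609=73.312900; √(2b)=7.496666; u=(73.312900+10.358)/7.496666=11.161082, w=(73.312900−10.358)/7.496666=8.397720
k=3: b·v=28.1×(-0.48)=-13.488000; √(2b)=7.496666; u=(-13.488000+(-3.355))/7.496666=-2.246732, w=(-13.488000−(-3.355))/7.496666=-1.351668
k=4: b·v=28.1×0.777=21.833700; √(2b)=7.496666; u=(21.833700+5.829)/7.496666=3.690000, w=(21.833700−5.829)/7.496666=2.134909

0: u=-6.549285 w=-0.932388
1: u=1.300605 w=1.713055
2: u=11.161082 w=8.397720
3: u=-2.246732 w=-1.351668
4: u=3.690000 w=2.134909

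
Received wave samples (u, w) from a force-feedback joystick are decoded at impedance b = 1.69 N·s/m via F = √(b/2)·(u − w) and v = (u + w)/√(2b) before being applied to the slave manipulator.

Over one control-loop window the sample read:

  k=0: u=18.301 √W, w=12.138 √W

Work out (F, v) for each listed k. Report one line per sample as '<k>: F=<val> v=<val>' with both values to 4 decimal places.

0: F=5.6653 v=16.5566

k=0: u−w=6.1630, u+w=30.4390; √(b/2)=0.9192, √(2b)=1.8385; F=0.9192×6.163=5.6653, v=30.4390/1.8385=16.5566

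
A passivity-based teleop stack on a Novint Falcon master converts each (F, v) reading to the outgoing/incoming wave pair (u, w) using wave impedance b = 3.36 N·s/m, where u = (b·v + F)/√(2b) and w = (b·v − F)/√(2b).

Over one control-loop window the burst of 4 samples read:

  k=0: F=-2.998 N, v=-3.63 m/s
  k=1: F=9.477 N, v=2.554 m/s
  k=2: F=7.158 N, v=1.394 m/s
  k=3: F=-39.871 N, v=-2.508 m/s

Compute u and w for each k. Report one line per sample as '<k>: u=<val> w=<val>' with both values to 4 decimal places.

k=0: b·v=3.36×(-3.63)=-12.1968; √(2b)=2.5923; u=(-12.1968+(-2.998))/2.5923=-5.8615, w=(-12.1968−(-2.998))/2.5923=-3.5485
k=1: b·v=3.36×2.554=8.5814; √(2b)=2.5923; u=(8.5814+9.477)/2.5923=6.9662, w=(8.5814−9.477)/2.5923=-0.3455
k=2: b·v=3.36×1.394=4.6838; √(2b)=2.5923; u=(4.6838+7.158)/2.5923=4.5681, w=(4.6838−7.158)/2.5923=-0.9544
k=3: b·v=3.36×(-2.508)=-8.4269; √(2b)=2.5923; u=(-8.4269+(-39.871))/2.5923=-18.6313, w=(-8.4269−(-39.871))/2.5923=12.1298

0: u=-5.8615 w=-3.5485
1: u=6.9662 w=-0.3455
2: u=4.5681 w=-0.9544
3: u=-18.6313 w=12.1298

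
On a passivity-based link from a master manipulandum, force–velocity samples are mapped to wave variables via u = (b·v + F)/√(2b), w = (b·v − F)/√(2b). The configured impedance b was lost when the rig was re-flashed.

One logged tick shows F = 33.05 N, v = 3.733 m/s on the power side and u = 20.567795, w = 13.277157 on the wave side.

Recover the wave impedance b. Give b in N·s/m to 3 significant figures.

b = 41.1 N·s/m

u + w = 33.844952;  u + w = √(2b)·v, so √(2b) = 33.844952/3.733 = 9.066422.
b = (√(2b))²/2 = 82.200001/2 = 41.100001.
(Check via u − w = 2F/√(2b): u − w = 7.290638, 2F/√(2b) = 7.290638.)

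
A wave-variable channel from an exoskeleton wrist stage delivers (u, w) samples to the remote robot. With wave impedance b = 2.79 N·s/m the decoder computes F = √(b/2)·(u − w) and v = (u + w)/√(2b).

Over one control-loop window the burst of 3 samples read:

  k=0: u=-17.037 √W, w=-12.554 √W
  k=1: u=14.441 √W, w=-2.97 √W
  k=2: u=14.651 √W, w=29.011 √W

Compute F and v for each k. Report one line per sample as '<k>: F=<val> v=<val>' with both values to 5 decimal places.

0: F=-5.29488 v=-12.52687
1: F=20.56415 v=4.85606
2: F=-16.96061 v=18.48360

k=0: u−w=-4.48300, u+w=-29.59100; √(b/2)=1.18110, √(2b)=2.36220; F=1.18110×(-4.483)=-5.29488, v=-29.59100/2.36220=-12.52687
k=1: u−w=17.41100, u+w=11.47100; √(b/2)=1.18110, √(2b)=2.36220; F=1.18110×17.411=20.56415, v=11.47100/2.36220=4.85606
k=2: u−w=-14.36000, u+w=43.66200; √(b/2)=1.18110, √(2b)=2.36220; F=1.18110×(-14.36)=-16.96061, v=43.66200/2.36220=18.48360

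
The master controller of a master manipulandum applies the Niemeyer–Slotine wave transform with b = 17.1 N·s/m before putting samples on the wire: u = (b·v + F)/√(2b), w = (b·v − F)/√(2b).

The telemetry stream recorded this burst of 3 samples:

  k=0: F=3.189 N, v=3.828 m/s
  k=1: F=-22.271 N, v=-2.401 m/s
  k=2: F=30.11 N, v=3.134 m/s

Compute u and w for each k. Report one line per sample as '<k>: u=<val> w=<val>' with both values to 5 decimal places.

k=0: b·v=17.1×3.828=65.45880; √(2b)=5.84808; u=(65.45880+3.189)/5.84808=11.73853, w=(65.45880−3.189)/5.84808=10.64791
k=1: b·v=17.1×(-2.401)=-41.05710; √(2b)=5.84808; u=(-41.05710+(-22.271))/5.84808=-10.82888, w=(-41.05710−(-22.271))/5.84808=-3.21236
k=2: b·v=17.1×3.134=53.59140; √(2b)=5.84808; u=(53.59140+30.11)/5.84808=14.31264, w=(53.59140−30.11)/5.84808=4.01523

0: u=11.73853 w=10.64791
1: u=-10.82888 w=-3.21236
2: u=14.31264 w=4.01523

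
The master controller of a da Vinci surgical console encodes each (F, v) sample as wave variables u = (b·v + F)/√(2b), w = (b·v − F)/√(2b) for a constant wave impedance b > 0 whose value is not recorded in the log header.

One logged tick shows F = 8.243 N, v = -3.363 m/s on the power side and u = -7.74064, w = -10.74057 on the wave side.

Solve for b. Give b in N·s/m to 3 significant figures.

u + w = -18.48121;  u + w = √(2b)·v, so √(2b) = -18.48121/(-3.363) = 5.49545.
b = (√(2b))²/2 = 30.20001/2 = 15.10000.
(Check via u − w = 2F/√(2b): u − w = 2.99993, 2F/√(2b) = 2.99993.)

b = 15.1 N·s/m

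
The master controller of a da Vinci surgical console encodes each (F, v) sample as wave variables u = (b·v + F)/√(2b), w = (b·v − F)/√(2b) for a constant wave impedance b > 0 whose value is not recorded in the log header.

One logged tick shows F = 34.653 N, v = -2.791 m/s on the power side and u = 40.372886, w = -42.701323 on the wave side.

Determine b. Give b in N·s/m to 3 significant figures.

u + w = -2.328437;  u + w = √(2b)·v, so √(2b) = -2.328437/(-2.791) = 0.834266.
b = (√(2b))²/2 = 0.696000/2 = 0.348000.
(Check via u − w = 2F/√(2b): u − w = 83.074209, 2F/√(2b) = 83.074202.)

b = 0.348 N·s/m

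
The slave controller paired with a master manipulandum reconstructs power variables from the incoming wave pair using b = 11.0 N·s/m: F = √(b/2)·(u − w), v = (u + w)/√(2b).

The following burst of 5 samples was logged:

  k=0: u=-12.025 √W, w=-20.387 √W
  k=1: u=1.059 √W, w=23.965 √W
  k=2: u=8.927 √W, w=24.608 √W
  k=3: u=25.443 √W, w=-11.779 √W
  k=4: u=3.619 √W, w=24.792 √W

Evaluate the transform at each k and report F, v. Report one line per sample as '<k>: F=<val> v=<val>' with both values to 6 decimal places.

0: F=19.610628 v=-6.910262
1: F=-53.719332 v=5.335135
2: F=-36.775205 v=7.149686
3: F=87.293328 v=2.913175
4: F=-49.655086 v=6.057246

k=0: u−w=8.362000, u+w=-32.412000; √(b/2)=2.345208, √(2b)=4.690416; F=2.345208×8.362=19.610628, v=-32.412000/4.690416=-6.910262
k=1: u−w=-22.906000, u+w=25.024000; √(b/2)=2.345208, √(2b)=4.690416; F=2.345208×(-22.906)=-53.719332, v=25.024000/4.690416=5.335135
k=2: u−w=-15.681000, u+w=33.535000; √(b/2)=2.345208, √(2b)=4.690416; F=2.345208×(-15.681)=-36.775205, v=33.535000/4.690416=7.149686
k=3: u−w=37.222000, u+w=13.664000; √(b/2)=2.345208, √(2b)=4.690416; F=2.345208×37.222=87.293328, v=13.664000/4.690416=2.913175
k=4: u−w=-21.173000, u+w=28.411000; √(b/2)=2.345208, √(2b)=4.690416; F=2.345208×(-21.173)=-49.655086, v=28.411000/4.690416=6.057246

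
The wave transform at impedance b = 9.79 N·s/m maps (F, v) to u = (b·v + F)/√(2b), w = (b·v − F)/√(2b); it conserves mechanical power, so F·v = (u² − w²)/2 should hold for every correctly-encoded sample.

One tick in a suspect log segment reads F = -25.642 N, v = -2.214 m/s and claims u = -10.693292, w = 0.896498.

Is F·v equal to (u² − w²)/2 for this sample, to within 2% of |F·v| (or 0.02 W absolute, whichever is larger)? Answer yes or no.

yes

F·v = (-25.642)×(-2.214) = 56.771388 W.
(u² − w²)/2 = (114.346494 − 0.803709)/2 = 56.771393 W.
|Δ| = 0.000005;  2% of max(1, |F·v|) = 1.135428.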